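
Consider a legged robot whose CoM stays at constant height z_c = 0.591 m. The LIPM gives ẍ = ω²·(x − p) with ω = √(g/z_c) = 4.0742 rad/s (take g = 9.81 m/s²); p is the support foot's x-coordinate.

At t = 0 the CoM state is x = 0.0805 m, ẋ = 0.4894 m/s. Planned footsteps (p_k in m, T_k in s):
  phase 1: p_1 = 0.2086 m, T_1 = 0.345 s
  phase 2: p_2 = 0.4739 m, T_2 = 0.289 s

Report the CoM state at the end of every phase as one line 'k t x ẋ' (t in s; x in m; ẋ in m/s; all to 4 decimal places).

phase 1: p=0.2086, T=0.345, ωT=1.405599, cosh=2.161594, sinh=1.916374; start (x,ẋ)=(0.080500, 0.489400) → end (x,ẋ)=(0.161898, 0.057719)
phase 2: p=0.4739, T=0.289, ωT=1.177444, cosh=1.777066, sinh=1.469000; start (x,ẋ)=(0.161898, 0.057719) → end (x,ẋ)=(-0.059737, -1.764762)

1 0.3450 0.1619 0.0577
2 0.6340 -0.0597 -1.7648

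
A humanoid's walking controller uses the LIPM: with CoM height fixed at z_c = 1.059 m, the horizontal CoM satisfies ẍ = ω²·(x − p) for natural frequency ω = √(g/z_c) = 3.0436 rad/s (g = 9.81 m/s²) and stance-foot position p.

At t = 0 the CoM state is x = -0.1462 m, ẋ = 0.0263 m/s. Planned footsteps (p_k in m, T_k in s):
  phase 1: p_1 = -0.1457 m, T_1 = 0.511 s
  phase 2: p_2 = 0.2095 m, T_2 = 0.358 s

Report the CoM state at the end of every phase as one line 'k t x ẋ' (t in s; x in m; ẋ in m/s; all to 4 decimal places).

1 0.5110 -0.1274 0.0616
2 0.8690 -0.3213 -1.2498

phase 1: p=-0.1457, T=0.511, ωT=1.555280, cosh=2.473770, sinh=2.262640; start (x,ẋ)=(-0.146200, 0.026300) → end (x,ẋ)=(-0.127385, 0.061617)
phase 2: p=0.2095, T=0.358, ωT=1.089609, cosh=1.654729, sinh=1.318381; start (x,ẋ)=(-0.127385, 0.061617) → end (x,ẋ)=(-0.321264, -1.249835)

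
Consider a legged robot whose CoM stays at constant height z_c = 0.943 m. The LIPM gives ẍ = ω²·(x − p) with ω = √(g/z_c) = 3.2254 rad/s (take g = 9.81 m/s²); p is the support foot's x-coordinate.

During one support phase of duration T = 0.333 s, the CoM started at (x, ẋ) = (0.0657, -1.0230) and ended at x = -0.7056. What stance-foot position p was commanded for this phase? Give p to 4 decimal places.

ωT = 3.2254·0.333 = 1.074058; cosh(ωT) = 1.634427, sinh(ωT) = 1.292808
x(T) = p + (x₀−p)·cosh(ωT) + (ẋ₀/ω)·sinh(ωT) ⇒ p·(1 − cosh) = x(T) − x₀·cosh − (ẋ₀/ω)·sinh
numerator   = -0.7056 − (0.0657)·1.634427 − (-1.0230/3.2254)·1.292808 = -0.402942
denominator = 1 − 1.634427 = -0.634427
p = -0.402942 / -0.634427 = 0.6351

p = 0.6351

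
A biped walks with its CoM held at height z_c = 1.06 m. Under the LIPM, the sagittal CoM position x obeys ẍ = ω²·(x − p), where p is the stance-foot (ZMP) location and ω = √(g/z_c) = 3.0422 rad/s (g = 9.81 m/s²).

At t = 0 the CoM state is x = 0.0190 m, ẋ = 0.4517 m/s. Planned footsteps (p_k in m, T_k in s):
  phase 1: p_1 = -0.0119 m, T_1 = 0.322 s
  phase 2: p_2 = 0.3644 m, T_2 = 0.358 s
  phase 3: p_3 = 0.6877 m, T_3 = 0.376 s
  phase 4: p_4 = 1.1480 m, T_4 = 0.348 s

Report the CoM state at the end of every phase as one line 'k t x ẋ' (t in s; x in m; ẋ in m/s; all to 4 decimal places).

phase 1: p=-0.0119, T=0.322, ωT=0.979588, cosh=1.519413, sinh=1.143947; start (x,ẋ)=(0.019000, 0.451700) → end (x,ẋ)=(0.204901, 0.793854)
phase 2: p=0.3644, T=0.358, ωT=1.089108, cosh=1.654069, sinh=1.317552; start (x,ẋ)=(0.204901, 0.793854) → end (x,ẋ)=(0.444389, 0.673776)
phase 3: p=0.6877, T=0.376, ωT=1.143867, cosh=1.728734, sinh=1.410150; start (x,ẋ)=(0.444389, 0.673776) → end (x,ẋ)=(0.579396, 0.120988)
phase 4: p=1.1480, T=0.348, ωT=1.058686, cosh=1.614746, sinh=1.267834; start (x,ẋ)=(0.579396, 0.120988) → end (x,ẋ)=(0.280271, -1.997744)

1 0.3220 0.2049 0.7939
2 0.6800 0.4444 0.6738
3 1.0560 0.5794 0.1210
4 1.4040 0.2803 -1.9977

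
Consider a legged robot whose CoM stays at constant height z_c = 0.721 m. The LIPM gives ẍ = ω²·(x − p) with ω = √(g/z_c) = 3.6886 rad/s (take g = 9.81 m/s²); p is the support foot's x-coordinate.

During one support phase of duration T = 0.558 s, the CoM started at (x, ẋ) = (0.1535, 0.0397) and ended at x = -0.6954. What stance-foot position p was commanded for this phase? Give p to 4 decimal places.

p = 0.4523

ωT = 3.6886·0.558 = 2.058239; cosh(ωT) = 3.979921, sinh(ωT) = 3.852243
x(T) = p + (x₀−p)·cosh(ωT) + (ẋ₀/ω)·sinh(ωT) ⇒ p·(1 − cosh) = x(T) − x₀·cosh − (ẋ₀/ω)·sinh
numerator   = -0.6954 − (0.1535)·3.979921 − (0.0397/3.6886)·3.852243 = -1.347779
denominator = 1 − 3.979921 = -2.979921
p = -1.347779 / -2.979921 = 0.4523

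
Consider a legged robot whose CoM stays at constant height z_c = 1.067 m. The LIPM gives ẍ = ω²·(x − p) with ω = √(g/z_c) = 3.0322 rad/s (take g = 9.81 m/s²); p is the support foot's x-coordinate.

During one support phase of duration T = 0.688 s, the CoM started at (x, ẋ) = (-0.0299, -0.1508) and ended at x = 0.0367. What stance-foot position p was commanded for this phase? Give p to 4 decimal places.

p = -0.1153

ωT = 3.0322·0.688 = 2.086154; cosh(ωT) = 4.089020, sinh(ωT) = 3.964857
x(T) = p + (x₀−p)·cosh(ωT) + (ẋ₀/ω)·sinh(ωT) ⇒ p·(1 − cosh) = x(T) − x₀·cosh − (ẋ₀/ω)·sinh
numerator   = 0.0367 − (-0.0299)·4.089020 − (-0.1508/3.0322)·3.964857 = 0.356145
denominator = 1 − 4.089020 = -3.089020
p = 0.356145 / -3.089020 = -0.1153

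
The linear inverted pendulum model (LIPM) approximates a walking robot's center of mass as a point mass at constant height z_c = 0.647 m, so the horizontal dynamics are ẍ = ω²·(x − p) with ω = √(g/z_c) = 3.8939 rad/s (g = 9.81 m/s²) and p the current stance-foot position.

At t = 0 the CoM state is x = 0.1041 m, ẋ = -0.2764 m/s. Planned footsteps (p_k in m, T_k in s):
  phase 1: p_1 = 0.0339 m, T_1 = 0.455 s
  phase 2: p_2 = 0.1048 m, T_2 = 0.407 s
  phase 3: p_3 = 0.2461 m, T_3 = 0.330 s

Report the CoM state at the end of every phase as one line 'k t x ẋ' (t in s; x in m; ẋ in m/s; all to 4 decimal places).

phase 1: p=0.0339, T=0.455, ωT=1.771724, cosh=3.025513, sinh=2.855473; start (x,ẋ)=(0.104100, -0.276400) → end (x,ẋ)=(0.043601, -0.055703)
phase 2: p=0.1048, T=0.407, ωT=1.584817, cosh=2.541693, sinh=2.336707; start (x,ẋ)=(0.043601, -0.055703) → end (x,ẋ)=(-0.084175, -0.698420)
phase 3: p=0.2461, T=0.330, ωT=1.284987, cosh=1.945638, sinh=1.668983; start (x,ẋ)=(-0.084175, -0.698420) → end (x,ẋ)=(-0.695848, -3.505281)

1 0.4550 0.0436 -0.0557
2 0.8620 -0.0842 -0.6984
3 1.1920 -0.6958 -3.5053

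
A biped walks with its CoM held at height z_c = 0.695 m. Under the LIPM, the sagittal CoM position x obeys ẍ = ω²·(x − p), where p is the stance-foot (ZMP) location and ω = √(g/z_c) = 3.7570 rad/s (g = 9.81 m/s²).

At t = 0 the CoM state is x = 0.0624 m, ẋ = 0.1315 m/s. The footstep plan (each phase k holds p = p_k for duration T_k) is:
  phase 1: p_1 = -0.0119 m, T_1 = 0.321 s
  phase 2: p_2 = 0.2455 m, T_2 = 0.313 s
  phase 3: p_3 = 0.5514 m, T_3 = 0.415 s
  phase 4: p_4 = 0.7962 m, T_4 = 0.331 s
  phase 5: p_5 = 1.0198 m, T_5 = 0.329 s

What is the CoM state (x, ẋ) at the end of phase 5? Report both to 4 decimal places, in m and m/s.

phase 1: p=-0.0119, T=0.321, ωT=1.205997, cosh=1.819740, sinh=1.520347; start (x,ẋ)=(0.062400, 0.131500) → end (x,ẋ)=(0.176521, 0.663693)
phase 2: p=0.2455, T=0.313, ωT=1.175941, cosh=1.774860, sinh=1.466331; start (x,ẋ)=(0.176521, 0.663693) → end (x,ẋ)=(0.382107, 0.797956)
phase 3: p=0.5514, T=0.415, ωT=1.559155, cosh=2.482558, sinh=2.272244; start (x,ẋ)=(0.382107, 0.797956) → end (x,ẋ)=(0.613726, 0.535746)
phase 4: p=0.7962, T=0.331, ωT=1.243567, cosh=1.878158, sinh=1.589804; start (x,ẋ)=(0.613726, 0.535746) → end (x,ẋ)=(0.680190, -0.083684)
phase 5: p=1.0198, T=0.329, ωT=1.236053, cosh=1.866265, sinh=1.575736; start (x,ẋ)=(0.680190, -0.083684) → end (x,ẋ)=(0.350899, -2.166685)

x = 0.3509, ẋ = -2.1667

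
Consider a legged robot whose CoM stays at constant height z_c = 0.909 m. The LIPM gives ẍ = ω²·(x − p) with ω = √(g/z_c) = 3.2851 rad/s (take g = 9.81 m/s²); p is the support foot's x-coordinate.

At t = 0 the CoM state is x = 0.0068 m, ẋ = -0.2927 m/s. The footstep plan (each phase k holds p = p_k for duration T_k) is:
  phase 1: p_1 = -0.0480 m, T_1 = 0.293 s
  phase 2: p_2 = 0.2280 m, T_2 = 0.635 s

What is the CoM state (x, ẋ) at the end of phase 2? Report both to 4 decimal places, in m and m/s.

x = -1.2586, ẋ = -4.7936

phase 1: p=-0.0480, T=0.293, ωT=0.962534, cosh=1.500124, sinh=1.118200; start (x,ẋ)=(0.006800, -0.292700) → end (x,ẋ)=(-0.065424, -0.237784)
phase 2: p=0.2280, T=0.635, ωT=2.086038, cosh=4.088564, sinh=3.964386; start (x,ẋ)=(-0.065424, -0.237784) → end (x,ẋ)=(-1.258635, -4.793575)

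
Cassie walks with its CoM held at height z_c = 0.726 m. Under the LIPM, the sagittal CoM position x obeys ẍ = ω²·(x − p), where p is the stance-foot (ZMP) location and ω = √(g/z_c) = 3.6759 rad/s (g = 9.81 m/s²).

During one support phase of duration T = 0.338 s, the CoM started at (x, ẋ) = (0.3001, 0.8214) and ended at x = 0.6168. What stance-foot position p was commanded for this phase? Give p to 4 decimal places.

ωT = 3.6759·0.338 = 1.242454; cosh(ωT) = 1.876390, sinh(ωT) = 1.587715
x(T) = p + (x₀−p)·cosh(ωT) + (ẋ₀/ω)·sinh(ωT) ⇒ p·(1 − cosh) = x(T) − x₀·cosh − (ẋ₀/ω)·sinh
numerator   = 0.6168 − (0.3001)·1.876390 − (0.8214/3.6759)·1.587715 = -0.301088
denominator = 1 − 1.876390 = -0.876390
p = -0.301088 / -0.876390 = 0.3436

p = 0.3436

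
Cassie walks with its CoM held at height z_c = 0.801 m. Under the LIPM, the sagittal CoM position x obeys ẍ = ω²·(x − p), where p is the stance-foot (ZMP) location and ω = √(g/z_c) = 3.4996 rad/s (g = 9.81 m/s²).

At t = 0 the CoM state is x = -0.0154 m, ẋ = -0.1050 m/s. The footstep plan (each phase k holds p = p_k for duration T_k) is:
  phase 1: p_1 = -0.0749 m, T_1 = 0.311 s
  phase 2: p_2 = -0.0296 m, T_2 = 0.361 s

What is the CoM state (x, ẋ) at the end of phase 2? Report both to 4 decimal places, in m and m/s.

x = 0.0431, ẋ = 0.2692

phase 1: p=-0.0749, T=0.311, ωT=1.088376, cosh=1.653105, sinh=1.316342; start (x,ẋ)=(-0.015400, -0.105000) → end (x,ẋ)=(-0.016035, 0.100521)
phase 2: p=-0.0296, T=0.361, ωT=1.263356, cosh=1.909988, sinh=1.627284; start (x,ẋ)=(-0.016035, 0.100521) → end (x,ẋ)=(0.043050, 0.269244)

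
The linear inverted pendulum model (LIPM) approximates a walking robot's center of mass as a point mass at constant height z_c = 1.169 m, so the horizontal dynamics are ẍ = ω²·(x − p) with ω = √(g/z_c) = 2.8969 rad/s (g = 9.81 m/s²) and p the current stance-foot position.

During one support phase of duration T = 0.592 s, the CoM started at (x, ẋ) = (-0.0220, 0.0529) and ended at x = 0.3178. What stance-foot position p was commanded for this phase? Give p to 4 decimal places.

ωT = 2.8969·0.592 = 1.714965; cosh(ωT) = 2.868225, sinh(ωT) = 2.688255
x(T) = p + (x₀−p)·cosh(ωT) + (ẋ₀/ω)·sinh(ωT) ⇒ p·(1 − cosh) = x(T) − x₀·cosh − (ẋ₀/ω)·sinh
numerator   = 0.3178 − (-0.0220)·2.868225 − (0.0529/2.8969)·2.688255 = 0.331811
denominator = 1 − 2.868225 = -1.868225
p = 0.331811 / -1.868225 = -0.1776

p = -0.1776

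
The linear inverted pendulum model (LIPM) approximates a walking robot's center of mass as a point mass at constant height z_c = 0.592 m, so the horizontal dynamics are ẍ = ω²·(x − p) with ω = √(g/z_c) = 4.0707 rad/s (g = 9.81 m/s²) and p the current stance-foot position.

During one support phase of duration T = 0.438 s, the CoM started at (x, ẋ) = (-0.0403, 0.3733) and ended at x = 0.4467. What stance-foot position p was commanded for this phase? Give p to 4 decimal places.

ωT = 4.0707·0.438 = 1.782967; cosh(ωT) = 3.057806, sinh(ωT) = 2.889668
x(T) = p + (x₀−p)·cosh(ωT) + (ẋ₀/ω)·sinh(ωT) ⇒ p·(1 − cosh) = x(T) − x₀·cosh − (ẋ₀/ω)·sinh
numerator   = 0.4467 − (-0.0403)·3.057806 − (0.3733/4.0707)·2.889668 = 0.304935
denominator = 1 − 3.057806 = -2.057806
p = 0.304935 / -2.057806 = -0.1482

p = -0.1482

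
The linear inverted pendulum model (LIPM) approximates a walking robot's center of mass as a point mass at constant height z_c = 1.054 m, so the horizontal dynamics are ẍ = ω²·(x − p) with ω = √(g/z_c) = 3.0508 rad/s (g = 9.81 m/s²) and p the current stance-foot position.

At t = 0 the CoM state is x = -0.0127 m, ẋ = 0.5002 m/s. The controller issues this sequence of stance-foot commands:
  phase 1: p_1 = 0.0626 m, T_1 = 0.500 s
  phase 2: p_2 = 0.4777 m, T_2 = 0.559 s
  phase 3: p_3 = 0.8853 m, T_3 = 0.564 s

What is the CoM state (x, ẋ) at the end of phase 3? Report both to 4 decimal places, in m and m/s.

x = -0.4137, ẋ = -3.6940

phase 1: p=0.0626, T=0.500, ωT=1.525400, cosh=2.407258, sinh=2.189724; start (x,ẋ)=(-0.012700, 0.500200) → end (x,ẋ)=(0.240354, 0.701076)
phase 2: p=0.4777, T=0.559, ωT=1.705397, cosh=2.842636, sinh=2.660936; start (x,ẋ)=(0.240354, 0.701076) → end (x,ẋ)=(0.414496, 0.066132)
phase 3: p=0.8853, T=0.564, ωT=1.720651, cosh=2.883558, sinh=2.704608; start (x,ẋ)=(0.414496, 0.066132) → end (x,ẋ)=(-0.413662, -3.694008)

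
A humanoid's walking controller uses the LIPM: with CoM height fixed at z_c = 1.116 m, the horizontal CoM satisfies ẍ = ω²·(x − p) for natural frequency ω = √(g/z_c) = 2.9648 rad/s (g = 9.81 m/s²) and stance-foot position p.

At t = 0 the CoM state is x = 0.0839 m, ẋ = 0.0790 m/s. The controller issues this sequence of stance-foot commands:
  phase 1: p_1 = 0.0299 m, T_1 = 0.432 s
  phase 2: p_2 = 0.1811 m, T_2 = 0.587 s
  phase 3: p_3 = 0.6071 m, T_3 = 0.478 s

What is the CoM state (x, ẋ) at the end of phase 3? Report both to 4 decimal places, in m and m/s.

phase 1: p=0.0299, T=0.432, ωT=1.280794, cosh=1.938656, sinh=1.660839; start (x,ẋ)=(0.083900, 0.079000) → end (x,ẋ)=(0.178842, 0.419053)
phase 2: p=0.1811, T=0.587, ωT=1.740338, cosh=2.937364, sinh=2.761903; start (x,ẋ)=(0.178842, 0.419053) → end (x,ẋ)=(0.564843, 1.212422)
phase 3: p=0.6071, T=0.478, ωT=1.417174, cosh=2.183923, sinh=1.941525; start (x,ẋ)=(0.564843, 1.212422) → end (x,ẋ)=(1.308778, 2.404592)

x = 1.3088, ẋ = 2.4046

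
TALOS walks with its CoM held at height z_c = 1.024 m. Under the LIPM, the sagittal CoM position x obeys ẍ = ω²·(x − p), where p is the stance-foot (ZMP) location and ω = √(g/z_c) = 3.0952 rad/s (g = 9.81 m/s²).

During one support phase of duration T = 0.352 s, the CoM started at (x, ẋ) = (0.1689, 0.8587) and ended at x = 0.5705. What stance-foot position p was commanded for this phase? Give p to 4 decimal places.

ωT = 3.0952·0.352 = 1.089510; cosh(ωT) = 1.654600, sinh(ωT) = 1.318219
x(T) = p + (x₀−p)·cosh(ωT) + (ẋ₀/ω)·sinh(ωT) ⇒ p·(1 − cosh) = x(T) − x₀·cosh − (ẋ₀/ω)·sinh
numerator   = 0.5705 − (0.1689)·1.654600 − (0.8587/3.0952)·1.318219 = -0.074675
denominator = 1 − 1.654600 = -0.654600
p = -0.074675 / -0.654600 = 0.1141

p = 0.1141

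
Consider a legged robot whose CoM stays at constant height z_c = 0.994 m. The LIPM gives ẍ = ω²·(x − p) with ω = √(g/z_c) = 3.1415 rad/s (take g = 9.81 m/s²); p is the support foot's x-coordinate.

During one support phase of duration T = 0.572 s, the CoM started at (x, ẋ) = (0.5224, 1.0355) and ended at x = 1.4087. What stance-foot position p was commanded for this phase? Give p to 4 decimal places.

p = 0.5607

ωT = 3.1415·0.572 = 1.796938; cosh(ωT) = 3.098479, sinh(ωT) = 2.932673
x(T) = p + (x₀−p)·cosh(ωT) + (ẋ₀/ω)·sinh(ωT) ⇒ p·(1 − cosh) = x(T) − x₀·cosh − (ẋ₀/ω)·sinh
numerator   = 1.4087 − (0.5224)·3.098479 − (1.0355/3.1415)·2.932673 = -1.176612
denominator = 1 − 3.098479 = -2.098479
p = -1.176612 / -2.098479 = 0.5607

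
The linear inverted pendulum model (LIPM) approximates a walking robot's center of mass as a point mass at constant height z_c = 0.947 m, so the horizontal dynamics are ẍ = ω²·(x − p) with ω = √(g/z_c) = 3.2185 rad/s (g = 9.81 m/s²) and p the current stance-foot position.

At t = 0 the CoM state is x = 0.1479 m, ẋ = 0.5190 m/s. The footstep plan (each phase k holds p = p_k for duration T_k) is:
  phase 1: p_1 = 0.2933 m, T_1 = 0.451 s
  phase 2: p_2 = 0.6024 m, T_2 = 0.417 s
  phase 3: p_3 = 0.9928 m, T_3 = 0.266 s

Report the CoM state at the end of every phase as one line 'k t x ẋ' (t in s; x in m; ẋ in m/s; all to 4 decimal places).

1 0.4510 0.2912 0.2245
2 0.8680 0.0907 -1.3266
3 1.1340 -0.6582 -4.6438

phase 1: p=0.2933, T=0.451, ωT=1.451544, cosh=2.251954, sinh=2.017746; start (x,ẋ)=(0.147900, 0.519000) → end (x,ẋ)=(0.291238, 0.224520)
phase 2: p=0.6024, T=0.417, ωT=1.342115, cosh=2.044210, sinh=1.782917; start (x,ẋ)=(0.291238, 0.224520) → end (x,ẋ)=(0.090694, -1.326581)
phase 3: p=0.9928, T=0.266, ωT=0.856121, cosh=1.389409, sinh=0.964603; start (x,ẋ)=(0.090694, -1.326581) → end (x,ẋ)=(-0.658178, -4.643818)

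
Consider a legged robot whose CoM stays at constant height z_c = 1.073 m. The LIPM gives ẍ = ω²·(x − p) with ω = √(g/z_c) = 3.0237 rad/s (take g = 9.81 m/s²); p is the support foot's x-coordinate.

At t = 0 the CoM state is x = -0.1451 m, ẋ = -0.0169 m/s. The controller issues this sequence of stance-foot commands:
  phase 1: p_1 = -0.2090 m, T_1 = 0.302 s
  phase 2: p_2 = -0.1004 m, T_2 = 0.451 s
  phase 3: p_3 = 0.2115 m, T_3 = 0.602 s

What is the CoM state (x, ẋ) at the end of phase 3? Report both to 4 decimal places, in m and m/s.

x = -0.3349, ẋ = -1.4894

phase 1: p=-0.2090, T=0.302, ωT=0.913157, cosh=1.446717, sinh=1.045462; start (x,ẋ)=(-0.145100, -0.016900) → end (x,ẋ)=(-0.122398, 0.177549)
phase 2: p=-0.1004, T=0.451, ωT=1.363689, cosh=2.083154, sinh=1.827438; start (x,ẋ)=(-0.122398, 0.177549) → end (x,ẋ)=(-0.038920, 0.248308)
phase 3: p=0.2115, T=0.602, ωT=1.820267, cosh=3.167746, sinh=3.005763; start (x,ẋ)=(-0.038920, 0.248308) → end (x,ẋ)=(-0.334931, -1.489370)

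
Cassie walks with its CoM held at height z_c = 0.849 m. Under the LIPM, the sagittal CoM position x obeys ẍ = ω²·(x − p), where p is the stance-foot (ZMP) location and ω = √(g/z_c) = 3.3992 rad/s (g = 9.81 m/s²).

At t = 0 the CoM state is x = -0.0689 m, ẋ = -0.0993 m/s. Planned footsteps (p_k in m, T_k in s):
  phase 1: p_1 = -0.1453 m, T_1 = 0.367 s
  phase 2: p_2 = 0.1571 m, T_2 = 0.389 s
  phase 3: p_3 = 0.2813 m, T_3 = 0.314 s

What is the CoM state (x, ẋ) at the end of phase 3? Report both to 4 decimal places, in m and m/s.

phase 1: p=-0.1453, T=0.367, ωT=1.247506, cosh=1.884435, sinh=1.597215; start (x,ẋ)=(-0.068900, -0.099300) → end (x,ẋ)=(-0.047988, 0.227671)
phase 2: p=0.1571, T=0.389, ωT=1.322289, cosh=2.009262, sinh=1.742737; start (x,ẋ)=(-0.047988, 0.227671) → end (x,ẋ)=(-0.138251, -0.757475)
phase 3: p=0.2813, T=0.314, ωT=1.067349, cosh=1.625790, sinh=1.281871; start (x,ẋ)=(-0.138251, -0.757475) → end (x,ẋ)=(-0.686453, -3.059621)

x = -0.6865, ẋ = -3.0596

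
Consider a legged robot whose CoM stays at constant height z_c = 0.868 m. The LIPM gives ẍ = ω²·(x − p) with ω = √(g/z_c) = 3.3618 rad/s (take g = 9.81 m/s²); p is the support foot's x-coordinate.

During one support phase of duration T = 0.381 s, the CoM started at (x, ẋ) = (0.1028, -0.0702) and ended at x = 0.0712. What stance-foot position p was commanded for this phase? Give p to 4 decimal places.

p = 0.0995

ωT = 3.3618·0.381 = 1.280846; cosh(ωT) = 1.938743, sinh(ωT) = 1.660940
x(T) = p + (x₀−p)·cosh(ωT) + (ẋ₀/ω)·sinh(ωT) ⇒ p·(1 − cosh) = x(T) − x₀·cosh − (ẋ₀/ω)·sinh
numerator   = 0.0712 − (0.1028)·1.938743 − (-0.0702/3.3618)·1.660940 = -0.093420
denominator = 1 − 1.938743 = -0.938743
p = -0.093420 / -0.938743 = 0.0995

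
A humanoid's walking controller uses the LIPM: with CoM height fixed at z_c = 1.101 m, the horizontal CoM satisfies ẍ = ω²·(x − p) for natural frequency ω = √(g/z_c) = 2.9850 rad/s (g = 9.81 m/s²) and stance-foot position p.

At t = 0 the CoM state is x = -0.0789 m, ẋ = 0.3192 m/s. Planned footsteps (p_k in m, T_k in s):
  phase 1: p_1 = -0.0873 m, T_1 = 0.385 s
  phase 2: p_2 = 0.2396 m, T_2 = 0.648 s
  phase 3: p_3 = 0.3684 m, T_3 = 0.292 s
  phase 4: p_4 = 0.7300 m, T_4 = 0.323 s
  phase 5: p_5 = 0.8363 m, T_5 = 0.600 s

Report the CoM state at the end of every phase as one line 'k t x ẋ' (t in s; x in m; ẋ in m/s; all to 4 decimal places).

1 0.3850 0.0791 0.5898
2 1.0330 0.3420 0.4600
3 1.3250 0.4833 0.5683
4 1.6480 0.5727 0.0281
5 2.2480 0.0517 -2.2061

phase 1: p=-0.0873, T=0.385, ωT=1.149225, cosh=1.736314, sinh=1.419432; start (x,ẋ)=(-0.078900, 0.319200) → end (x,ẋ)=(0.079072, 0.589822)
phase 2: p=0.2396, T=0.648, ωT=1.934280, cosh=3.531794, sinh=3.387266; start (x,ẋ)=(0.079072, 0.589822) → end (x,ẋ)=(0.341955, 0.460030)
phase 3: p=0.3684, T=0.292, ωT=0.871620, cosh=1.404527, sinh=0.986254; start (x,ẋ)=(0.341955, 0.460030) → end (x,ẋ)=(0.483252, 0.568270)
phase 4: p=0.7300, T=0.323, ωT=0.964155, cosh=1.501938, sinh=1.120633; start (x,ẋ)=(0.483252, 0.568270) → end (x,ẋ)=(0.572741, 0.028114)
phase 5: p=0.8363, T=0.600, ωT=1.791000, cosh=3.081119, sinh=2.914326; start (x,ẋ)=(0.572741, 0.028114) → end (x,ẋ)=(0.051691, -2.206148)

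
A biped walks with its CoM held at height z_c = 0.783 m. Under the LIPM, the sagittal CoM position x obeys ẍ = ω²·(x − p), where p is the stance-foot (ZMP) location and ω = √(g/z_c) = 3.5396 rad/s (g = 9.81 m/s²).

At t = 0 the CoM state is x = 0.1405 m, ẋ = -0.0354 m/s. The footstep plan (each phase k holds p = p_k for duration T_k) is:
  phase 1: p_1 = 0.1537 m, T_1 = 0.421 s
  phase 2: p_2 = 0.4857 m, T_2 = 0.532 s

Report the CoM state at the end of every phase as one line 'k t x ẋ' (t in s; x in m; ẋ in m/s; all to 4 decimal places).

1 0.4210 0.1019 -0.1809
2 0.9530 -0.9693 -4.9708

phase 1: p=0.1537, T=0.421, ωT=1.490172, cosh=2.331595, sinh=2.106262; start (x,ẋ)=(0.140500, -0.035400) → end (x,ẋ)=(0.101858, -0.180949)
phase 2: p=0.4857, T=0.532, ωT=1.883067, cosh=3.362880, sinh=3.210757; start (x,ẋ)=(0.101858, -0.180949) → end (x,ẋ)=(-0.969253, -4.970795)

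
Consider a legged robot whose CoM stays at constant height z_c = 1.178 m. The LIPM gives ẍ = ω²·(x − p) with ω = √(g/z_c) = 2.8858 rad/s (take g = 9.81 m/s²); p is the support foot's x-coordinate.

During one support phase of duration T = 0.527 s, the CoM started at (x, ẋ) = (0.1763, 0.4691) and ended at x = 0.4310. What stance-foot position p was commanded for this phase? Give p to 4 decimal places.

ωT = 2.8858·0.527 = 1.520817; cosh(ωT) = 2.397247, sinh(ωT) = 2.178714
x(T) = p + (x₀−p)·cosh(ωT) + (ẋ₀/ω)·sinh(ωT) ⇒ p·(1 − cosh) = x(T) − x₀·cosh − (ẋ₀/ω)·sinh
numerator   = 0.4310 − (0.1763)·2.397247 − (0.4691/2.8858)·2.178714 = -0.345794
denominator = 1 − 2.397247 = -1.397247
p = -0.345794 / -1.397247 = 0.2475

p = 0.2475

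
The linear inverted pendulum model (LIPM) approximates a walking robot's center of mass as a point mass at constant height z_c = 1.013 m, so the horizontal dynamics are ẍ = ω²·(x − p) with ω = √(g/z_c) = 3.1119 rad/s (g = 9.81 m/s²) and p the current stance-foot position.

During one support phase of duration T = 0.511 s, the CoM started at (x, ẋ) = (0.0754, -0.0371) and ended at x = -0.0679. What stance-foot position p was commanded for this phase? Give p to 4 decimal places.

ωT = 3.1119·0.511 = 1.590181; cosh(ωT) = 2.554262, sinh(ωT) = 2.350374
x(T) = p + (x₀−p)·cosh(ωT) + (ẋ₀/ω)·sinh(ωT) ⇒ p·(1 − cosh) = x(T) − x₀·cosh − (ẋ₀/ω)·sinh
numerator   = -0.0679 − (0.0754)·2.554262 − (-0.0371/3.1119)·2.350374 = -0.232470
denominator = 1 − 2.554262 = -1.554262
p = -0.232470 / -1.554262 = 0.1496

p = 0.1496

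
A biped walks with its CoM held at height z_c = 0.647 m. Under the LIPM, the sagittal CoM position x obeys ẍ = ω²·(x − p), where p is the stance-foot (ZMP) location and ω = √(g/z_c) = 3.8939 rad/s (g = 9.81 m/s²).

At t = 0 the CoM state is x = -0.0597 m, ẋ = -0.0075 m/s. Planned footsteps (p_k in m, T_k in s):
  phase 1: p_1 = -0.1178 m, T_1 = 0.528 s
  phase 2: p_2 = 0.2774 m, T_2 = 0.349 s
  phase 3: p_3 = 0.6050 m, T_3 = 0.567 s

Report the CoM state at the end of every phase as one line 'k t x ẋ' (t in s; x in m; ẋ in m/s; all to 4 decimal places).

phase 1: p=-0.1178, T=0.528, ωT=2.055979, cosh=3.971227, sinh=3.843259; start (x,ẋ)=(-0.059700, -0.007500) → end (x,ẋ)=(0.105526, 0.839698)
phase 2: p=0.2774, T=0.349, ωT=1.358971, cosh=2.074556, sinh=1.817631; start (x,ẋ)=(0.105526, 0.839698) → end (x,ẋ)=(0.312799, 0.525531)
phase 3: p=0.6050, T=0.567, ωT=2.207841, cosh=4.602999, sinh=4.493061; start (x,ẋ)=(0.312799, 0.525531) → end (x,ẋ)=(-0.133604, -2.693187)

1 0.5280 0.1055 0.8397
2 0.8770 0.3128 0.5255
3 1.4440 -0.1336 -2.6932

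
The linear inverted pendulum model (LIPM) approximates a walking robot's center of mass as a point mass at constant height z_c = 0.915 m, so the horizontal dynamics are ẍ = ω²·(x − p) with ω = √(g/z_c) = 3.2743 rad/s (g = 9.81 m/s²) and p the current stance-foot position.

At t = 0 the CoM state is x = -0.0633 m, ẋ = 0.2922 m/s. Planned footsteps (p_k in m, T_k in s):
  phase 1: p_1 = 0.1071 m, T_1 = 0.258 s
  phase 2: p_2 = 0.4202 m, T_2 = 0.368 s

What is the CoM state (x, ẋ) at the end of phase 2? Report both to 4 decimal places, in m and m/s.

phase 1: p=0.1071, T=0.258, ωT=0.844769, cosh=1.378549, sinh=0.948892; start (x,ẋ)=(-0.063300, 0.292200) → end (x,ẋ)=(-0.043125, -0.126614)
phase 2: p=0.4202, T=0.368, ωT=1.204942, cosh=1.818138, sinh=1.518429; start (x,ẋ)=(-0.043125, -0.126614) → end (x,ẋ)=(-0.480905, -2.533757)

x = -0.4809, ẋ = -2.5338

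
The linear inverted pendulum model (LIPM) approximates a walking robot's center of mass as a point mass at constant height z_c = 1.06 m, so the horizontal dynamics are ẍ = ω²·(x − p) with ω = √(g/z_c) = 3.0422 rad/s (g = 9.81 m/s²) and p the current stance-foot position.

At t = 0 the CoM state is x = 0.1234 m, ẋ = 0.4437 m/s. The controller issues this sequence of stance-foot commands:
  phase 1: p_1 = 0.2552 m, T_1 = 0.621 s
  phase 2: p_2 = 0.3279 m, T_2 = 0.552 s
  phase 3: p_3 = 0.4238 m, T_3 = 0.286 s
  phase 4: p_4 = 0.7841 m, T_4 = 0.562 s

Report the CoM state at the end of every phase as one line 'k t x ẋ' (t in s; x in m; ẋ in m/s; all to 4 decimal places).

phase 1: p=0.2552, T=0.621, ωT=1.889206, cosh=3.382654, sinh=3.231462; start (x,ẋ)=(0.123400, 0.443700) → end (x,ẋ)=(0.280670, 0.205190)
phase 2: p=0.3279, T=0.552, ωT=1.679294, cosh=2.774138, sinh=2.587633; start (x,ẋ)=(0.280670, 0.205190) → end (x,ẋ)=(0.371407, 0.197425)
phase 3: p=0.4238, T=0.286, ωT=0.870069, cosh=1.402999, sinh=0.984077; start (x,ẋ)=(0.371407, 0.197425) → end (x,ẋ)=(0.414155, 0.120137)
phase 4: p=0.7841, T=0.562, ωT=1.709716, cosh=2.854155, sinh=2.673238; start (x,ẋ)=(0.414155, 0.120137) → end (x,ẋ)=(-0.166213, -2.665695)

1 0.6210 0.2807 0.2052
2 1.1730 0.3714 0.1974
3 1.4590 0.4142 0.1201
4 2.0210 -0.1662 -2.6657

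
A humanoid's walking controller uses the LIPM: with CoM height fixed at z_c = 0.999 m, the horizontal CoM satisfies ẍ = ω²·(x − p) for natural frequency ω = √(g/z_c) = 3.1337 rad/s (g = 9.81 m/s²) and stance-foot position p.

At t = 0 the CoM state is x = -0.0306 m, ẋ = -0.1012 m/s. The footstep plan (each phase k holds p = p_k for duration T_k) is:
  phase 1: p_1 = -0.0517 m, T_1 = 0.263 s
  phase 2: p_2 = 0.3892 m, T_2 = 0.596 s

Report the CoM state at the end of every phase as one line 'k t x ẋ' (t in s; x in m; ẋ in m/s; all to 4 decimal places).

1 0.2630 -0.0528 -0.0767
2 0.8590 -1.1527 -4.6297

phase 1: p=-0.0517, T=0.263, ωT=0.824163, cosh=1.359287, sinh=0.920685; start (x,ẋ)=(-0.030600, -0.101200) → end (x,ẋ)=(-0.052752, -0.076683)
phase 2: p=0.3892, T=0.596, ωT=1.867685, cosh=3.313888, sinh=3.159407; start (x,ẋ)=(-0.052752, -0.076683) → end (x,ẋ)=(-1.152691, -4.629721)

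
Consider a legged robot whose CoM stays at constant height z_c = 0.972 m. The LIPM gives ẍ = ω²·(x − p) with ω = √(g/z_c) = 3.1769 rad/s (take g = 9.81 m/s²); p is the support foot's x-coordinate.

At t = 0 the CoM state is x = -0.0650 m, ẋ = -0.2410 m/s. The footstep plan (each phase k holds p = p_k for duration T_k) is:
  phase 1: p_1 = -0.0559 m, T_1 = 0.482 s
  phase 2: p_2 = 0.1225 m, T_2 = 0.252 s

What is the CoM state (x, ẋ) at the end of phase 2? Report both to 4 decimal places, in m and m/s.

x = -0.5504, ẋ = -1.9037

phase 1: p=-0.0559, T=0.482, ωT=1.531266, cosh=2.420144, sinh=2.203882; start (x,ẋ)=(-0.065000, -0.241000) → end (x,ẋ)=(-0.245110, -0.646968)
phase 2: p=0.1225, T=0.252, ωT=0.800579, cosh=1.337949, sinh=0.888880; start (x,ẋ)=(-0.245110, -0.646968) → end (x,ẋ)=(-0.550362, -1.903699)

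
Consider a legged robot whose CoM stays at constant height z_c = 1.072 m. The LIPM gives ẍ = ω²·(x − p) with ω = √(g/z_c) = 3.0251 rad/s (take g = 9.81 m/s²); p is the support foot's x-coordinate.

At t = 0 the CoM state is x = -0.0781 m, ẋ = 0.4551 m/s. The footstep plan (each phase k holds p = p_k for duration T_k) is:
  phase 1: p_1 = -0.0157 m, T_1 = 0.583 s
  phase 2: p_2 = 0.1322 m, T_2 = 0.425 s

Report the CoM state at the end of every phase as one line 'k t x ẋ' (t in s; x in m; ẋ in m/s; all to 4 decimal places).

1 0.5830 0.2229 0.8320
2 1.0080 0.7681 2.0778

phase 1: p=-0.0157, T=0.583, ωT=1.763633, cosh=3.002508, sinh=2.831087; start (x,ẋ)=(-0.078100, 0.455100) → end (x,ẋ)=(0.222856, 0.832028)
phase 2: p=0.1322, T=0.425, ωT=1.285667, cosh=1.946774, sinh=1.670308; start (x,ẋ)=(0.222856, 0.832028) → end (x,ẋ)=(0.768090, 2.077840)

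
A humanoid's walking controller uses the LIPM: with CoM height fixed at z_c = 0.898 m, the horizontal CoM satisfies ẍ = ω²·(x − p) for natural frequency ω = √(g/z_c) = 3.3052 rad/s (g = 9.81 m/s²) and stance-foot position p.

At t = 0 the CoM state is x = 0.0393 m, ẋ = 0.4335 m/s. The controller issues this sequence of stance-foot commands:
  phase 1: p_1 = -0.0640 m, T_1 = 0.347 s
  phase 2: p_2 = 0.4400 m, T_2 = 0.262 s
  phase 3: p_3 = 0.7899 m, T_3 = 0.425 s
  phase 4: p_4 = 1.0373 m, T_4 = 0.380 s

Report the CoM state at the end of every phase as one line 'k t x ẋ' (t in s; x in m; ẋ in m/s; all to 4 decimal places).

1 0.3470 0.3007 1.2345
2 0.6090 0.6105 1.2765
3 1.0340 1.1418 1.6218
4 1.4140 2.0272 3.6353

phase 1: p=-0.0640, T=0.347, ωT=1.146904, cosh=1.733025, sinh=1.415407; start (x,ẋ)=(0.039300, 0.433500) → end (x,ẋ)=(0.300662, 1.234525)
phase 2: p=0.4400, T=0.262, ωT=0.865962, cosh=1.398970, sinh=0.978323; start (x,ẋ)=(0.300662, 1.234525) → end (x,ẋ)=(0.610484, 1.276505)
phase 3: p=0.7899, T=0.425, ωT=1.404710, cosh=2.159892, sinh=1.914453; start (x,ẋ)=(0.610484, 1.276505) → end (x,ẋ)=(1.141763, 1.621828)
phase 4: p=1.0373, T=0.380, ωT=1.255976, cosh=1.898031, sinh=1.613233; start (x,ẋ)=(1.141763, 1.621828) → end (x,ẋ)=(2.027171, 3.635283)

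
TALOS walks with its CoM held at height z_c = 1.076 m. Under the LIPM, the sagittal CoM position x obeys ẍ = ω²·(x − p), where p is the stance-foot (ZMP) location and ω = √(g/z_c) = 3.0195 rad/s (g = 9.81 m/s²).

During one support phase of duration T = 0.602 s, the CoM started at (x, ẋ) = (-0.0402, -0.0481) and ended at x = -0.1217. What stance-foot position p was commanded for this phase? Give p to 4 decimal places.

ωT = 3.0195·0.602 = 1.817739; cosh(ωT) = 3.160156, sinh(ωT) = 2.997764
x(T) = p + (x₀−p)·cosh(ωT) + (ẋ₀/ω)·sinh(ωT) ⇒ p·(1 − cosh) = x(T) − x₀·cosh − (ẋ₀/ω)·sinh
numerator   = -0.1217 − (-0.0402)·3.160156 − (-0.0481/3.0195)·2.997764 = 0.053092
denominator = 1 − 3.160156 = -2.160156
p = 0.053092 / -2.160156 = -0.0246

p = -0.0246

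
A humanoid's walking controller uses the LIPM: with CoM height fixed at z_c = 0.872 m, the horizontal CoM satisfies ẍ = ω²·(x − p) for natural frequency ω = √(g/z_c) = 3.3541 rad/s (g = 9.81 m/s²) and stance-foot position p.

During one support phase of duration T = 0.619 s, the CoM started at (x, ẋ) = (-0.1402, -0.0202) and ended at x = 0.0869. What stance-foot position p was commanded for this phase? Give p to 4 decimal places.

ωT = 3.3541·0.619 = 2.076188; cosh(ωT) = 4.049710, sinh(ωT) = 3.924303
x(T) = p + (x₀−p)·cosh(ωT) + (ẋ₀/ω)·sinh(ωT) ⇒ p·(1 − cosh) = x(T) − x₀·cosh − (ẋ₀/ω)·sinh
numerator   = 0.0869 − (-0.1402)·4.049710 − (-0.0202/3.3541)·3.924303 = 0.678303
denominator = 1 − 4.049710 = -3.049710
p = 0.678303 / -3.049710 = -0.2224

p = -0.2224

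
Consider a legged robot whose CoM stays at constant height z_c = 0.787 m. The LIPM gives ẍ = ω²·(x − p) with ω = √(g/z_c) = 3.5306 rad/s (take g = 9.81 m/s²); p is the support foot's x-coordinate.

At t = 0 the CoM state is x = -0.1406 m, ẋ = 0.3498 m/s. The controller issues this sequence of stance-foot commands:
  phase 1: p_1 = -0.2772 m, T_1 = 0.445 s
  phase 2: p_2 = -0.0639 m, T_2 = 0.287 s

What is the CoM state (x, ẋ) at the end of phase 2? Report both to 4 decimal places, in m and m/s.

phase 1: p=-0.2772, T=0.445, ωT=1.571117, cosh=2.509917, sinh=2.302104; start (x,ẋ)=(-0.140600, 0.349800) → end (x,ẋ)=(0.293739, 1.988227)
phase 2: p=-0.0639, T=0.287, ωT=1.013282, cosh=1.558826, sinh=1.195801; start (x,ẋ)=(0.293739, 1.988227) → end (x,ẋ)=(1.167003, 4.609217)

x = 1.1670, ẋ = 4.6092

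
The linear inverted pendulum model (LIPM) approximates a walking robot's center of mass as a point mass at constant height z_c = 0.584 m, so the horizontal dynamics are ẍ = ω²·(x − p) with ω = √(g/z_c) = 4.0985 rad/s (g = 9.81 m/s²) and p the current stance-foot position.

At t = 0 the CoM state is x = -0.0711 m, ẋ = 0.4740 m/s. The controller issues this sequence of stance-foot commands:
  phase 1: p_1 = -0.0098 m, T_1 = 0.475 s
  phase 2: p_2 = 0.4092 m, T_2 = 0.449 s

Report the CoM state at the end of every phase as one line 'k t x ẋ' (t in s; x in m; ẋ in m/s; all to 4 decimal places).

phase 1: p=-0.0098, T=0.475, ωT=1.946787, cosh=3.574438, sinh=3.431706; start (x,ẋ)=(-0.071100, 0.474000) → end (x,ẋ)=(0.167971, 0.832108)
phase 2: p=0.4092, T=0.449, ωT=1.840226, cosh=3.228373, sinh=3.069592; start (x,ẋ)=(0.167971, 0.832108) → end (x,ẋ)=(0.253634, -0.348480)

1 0.4750 0.1680 0.8321
2 0.9240 0.2536 -0.3485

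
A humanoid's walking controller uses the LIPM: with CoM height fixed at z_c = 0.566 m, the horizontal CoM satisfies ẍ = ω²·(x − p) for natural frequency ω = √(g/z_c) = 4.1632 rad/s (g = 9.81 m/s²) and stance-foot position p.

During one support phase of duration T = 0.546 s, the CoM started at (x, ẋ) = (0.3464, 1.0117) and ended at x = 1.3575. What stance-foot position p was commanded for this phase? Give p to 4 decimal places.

ωT = 4.1632·0.546 = 2.273107; cosh(ωT) = 4.906258, sinh(ωT) = 4.803266
x(T) = p + (x₀−p)·cosh(ωT) + (ẋ₀/ω)·sinh(ωT) ⇒ p·(1 − cosh) = x(T) − x₀·cosh − (ẋ₀/ω)·sinh
numerator   = 1.3575 − (0.3464)·4.906258 − (1.0117/4.1632)·4.803266 = -1.509270
denominator = 1 − 4.906258 = -3.906258
p = -1.509270 / -3.906258 = 0.3864

p = 0.3864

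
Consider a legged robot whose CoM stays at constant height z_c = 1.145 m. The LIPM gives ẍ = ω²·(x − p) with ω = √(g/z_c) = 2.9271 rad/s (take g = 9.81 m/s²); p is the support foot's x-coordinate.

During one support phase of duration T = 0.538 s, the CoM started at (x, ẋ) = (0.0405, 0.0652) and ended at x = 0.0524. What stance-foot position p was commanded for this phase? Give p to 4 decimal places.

ωT = 2.9271·0.538 = 1.574780; cosh(ωT) = 2.518366, sinh(ωT) = 2.311312
x(T) = p + (x₀−p)·cosh(ωT) + (ẋ₀/ω)·sinh(ωT) ⇒ p·(1 − cosh) = x(T) − x₀·cosh − (ẋ₀/ω)·sinh
numerator   = 0.0524 − (0.0405)·2.518366 − (0.0652/2.9271)·2.311312 = -0.101077
denominator = 1 − 2.518366 = -1.518366
p = -0.101077 / -1.518366 = 0.0666

p = 0.0666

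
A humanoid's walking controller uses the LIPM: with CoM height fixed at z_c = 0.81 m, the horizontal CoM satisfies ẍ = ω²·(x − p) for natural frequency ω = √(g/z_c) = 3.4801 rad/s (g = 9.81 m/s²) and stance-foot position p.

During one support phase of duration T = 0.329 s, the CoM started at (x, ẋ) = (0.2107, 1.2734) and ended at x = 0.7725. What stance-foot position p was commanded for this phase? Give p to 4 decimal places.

p = 0.1489

ωT = 3.4801·0.329 = 1.144953; cosh(ωT) = 1.730266, sinh(ωT) = 1.412027
x(T) = p + (x₀−p)·cosh(ωT) + (ẋ₀/ω)·sinh(ωT) ⇒ p·(1 − cosh) = x(T) − x₀·cosh − (ẋ₀/ω)·sinh
numerator   = 0.7725 − (0.2107)·1.730266 − (1.2734/3.4801)·1.412027 = -0.108741
denominator = 1 − 1.730266 = -0.730266
p = -0.108741 / -0.730266 = 0.1489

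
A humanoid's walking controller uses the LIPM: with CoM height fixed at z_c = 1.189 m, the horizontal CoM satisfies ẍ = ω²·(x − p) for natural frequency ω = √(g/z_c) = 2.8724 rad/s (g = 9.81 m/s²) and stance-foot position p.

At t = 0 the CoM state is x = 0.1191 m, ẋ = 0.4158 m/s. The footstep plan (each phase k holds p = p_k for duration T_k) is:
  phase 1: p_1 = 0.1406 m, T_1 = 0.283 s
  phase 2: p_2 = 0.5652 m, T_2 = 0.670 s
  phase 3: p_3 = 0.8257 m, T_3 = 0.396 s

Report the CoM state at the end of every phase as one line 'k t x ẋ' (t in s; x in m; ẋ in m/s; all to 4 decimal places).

phase 1: p=0.1406, T=0.283, ωT=0.812889, cosh=1.348993, sinh=0.905419; start (x,ẋ)=(0.119100, 0.415800) → end (x,ẋ)=(0.242662, 0.504996)
phase 2: p=0.5652, T=0.670, ωT=1.924508, cosh=3.498862, sinh=3.352915; start (x,ẋ)=(0.242662, 0.504996) → end (x,ẋ)=(0.026160, -1.339421)
phase 3: p=0.8257, T=0.396, ωT=1.137470, cosh=1.719749, sinh=1.399120; start (x,ẋ)=(0.026160, -1.339421) → end (x,ẋ)=(-1.201728, -5.516684)

1 0.2830 0.2427 0.5050
2 0.9530 0.0262 -1.3394
3 1.3490 -1.2017 -5.5167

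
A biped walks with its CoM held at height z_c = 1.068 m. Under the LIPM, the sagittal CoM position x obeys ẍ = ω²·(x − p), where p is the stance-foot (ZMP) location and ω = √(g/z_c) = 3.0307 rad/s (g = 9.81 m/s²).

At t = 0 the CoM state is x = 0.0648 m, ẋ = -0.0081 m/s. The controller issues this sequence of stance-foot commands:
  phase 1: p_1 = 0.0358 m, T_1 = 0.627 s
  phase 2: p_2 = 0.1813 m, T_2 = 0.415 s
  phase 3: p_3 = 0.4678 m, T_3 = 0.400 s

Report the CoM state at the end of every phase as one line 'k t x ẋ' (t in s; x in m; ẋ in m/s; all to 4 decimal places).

1 0.6270 0.1262 0.2596
2 1.0420 0.2150 0.2236
3 1.4420 0.1184 -0.7644

phase 1: p=0.0358, T=0.627, ωT=1.900249, cosh=3.418545, sinh=3.269014; start (x,ẋ)=(0.064800, -0.008100) → end (x,ẋ)=(0.126201, 0.259624)
phase 2: p=0.1813, T=0.415, ωT=1.257740, cosh=1.900880, sinh=1.616585; start (x,ẋ)=(0.126201, 0.259624) → end (x,ẋ)=(0.215048, 0.223563)
phase 3: p=0.4678, T=0.400, ωT=1.212280, cosh=1.829329, sinh=1.531811; start (x,ẋ)=(0.215048, 0.223563) → end (x,ẋ)=(0.118429, -0.764422)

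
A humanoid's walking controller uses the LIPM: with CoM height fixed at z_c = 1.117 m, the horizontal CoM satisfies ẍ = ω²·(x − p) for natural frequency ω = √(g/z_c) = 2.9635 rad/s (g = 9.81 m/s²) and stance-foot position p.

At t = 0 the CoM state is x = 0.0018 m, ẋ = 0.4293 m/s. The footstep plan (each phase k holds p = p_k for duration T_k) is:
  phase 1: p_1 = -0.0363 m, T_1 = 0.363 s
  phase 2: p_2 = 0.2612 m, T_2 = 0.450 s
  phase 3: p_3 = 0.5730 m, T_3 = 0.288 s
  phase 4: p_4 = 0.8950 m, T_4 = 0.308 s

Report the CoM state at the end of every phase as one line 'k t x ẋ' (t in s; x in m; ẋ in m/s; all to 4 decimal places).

1 0.3630 0.2137 0.8489
2 0.8130 0.6706 1.4741
3 1.1010 1.1864 2.3224
4 1.4090 2.1353 4.2611

phase 1: p=-0.0363, T=0.363, ωT=1.075750, cosh=1.636617, sinh=1.295575; start (x,ẋ)=(0.001800, 0.429300) → end (x,ẋ)=(0.213735, 0.848882)
phase 2: p=0.2612, T=0.450, ωT=1.333575, cosh=2.029059, sinh=1.765526; start (x,ẋ)=(0.213735, 0.848882) → end (x,ẋ)=(0.670619, 1.474091)
phase 3: p=0.5730, T=0.288, ωT=0.853488, cosh=1.386874, sinh=0.960948; start (x,ẋ)=(0.670619, 1.474091) → end (x,ẋ)=(1.186376, 2.322376)
phase 4: p=0.8950, T=0.308, ωT=0.912758, cosh=1.446300, sinh=1.044884; start (x,ẋ)=(1.186376, 2.322376) → end (x,ẋ)=(2.135250, 4.261101)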